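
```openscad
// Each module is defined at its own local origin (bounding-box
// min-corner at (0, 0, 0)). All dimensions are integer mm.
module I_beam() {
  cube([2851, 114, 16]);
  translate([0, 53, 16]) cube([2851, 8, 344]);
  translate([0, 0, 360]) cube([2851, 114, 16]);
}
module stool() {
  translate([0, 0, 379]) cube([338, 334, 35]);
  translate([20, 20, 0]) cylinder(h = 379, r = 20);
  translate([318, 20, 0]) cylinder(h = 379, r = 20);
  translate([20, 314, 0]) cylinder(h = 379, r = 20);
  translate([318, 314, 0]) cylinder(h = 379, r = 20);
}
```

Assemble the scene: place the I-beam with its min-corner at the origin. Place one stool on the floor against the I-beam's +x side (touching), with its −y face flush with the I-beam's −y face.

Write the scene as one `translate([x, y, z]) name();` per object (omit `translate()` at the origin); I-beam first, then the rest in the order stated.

I_beam();
translate([2851, 0, 0]) stool();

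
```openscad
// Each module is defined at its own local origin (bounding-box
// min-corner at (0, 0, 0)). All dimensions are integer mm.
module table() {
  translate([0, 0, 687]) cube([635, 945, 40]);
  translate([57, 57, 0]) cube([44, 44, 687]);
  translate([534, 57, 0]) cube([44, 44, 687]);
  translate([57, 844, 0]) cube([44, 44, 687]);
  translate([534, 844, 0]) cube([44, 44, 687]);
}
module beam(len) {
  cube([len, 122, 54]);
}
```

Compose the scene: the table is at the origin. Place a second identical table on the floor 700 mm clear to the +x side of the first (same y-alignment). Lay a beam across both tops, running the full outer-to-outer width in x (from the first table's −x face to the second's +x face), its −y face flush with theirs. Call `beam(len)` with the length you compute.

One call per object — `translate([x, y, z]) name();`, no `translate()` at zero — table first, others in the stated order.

table();
translate([1335, 0, 0]) table();
translate([0, 0, 727]) beam(1970);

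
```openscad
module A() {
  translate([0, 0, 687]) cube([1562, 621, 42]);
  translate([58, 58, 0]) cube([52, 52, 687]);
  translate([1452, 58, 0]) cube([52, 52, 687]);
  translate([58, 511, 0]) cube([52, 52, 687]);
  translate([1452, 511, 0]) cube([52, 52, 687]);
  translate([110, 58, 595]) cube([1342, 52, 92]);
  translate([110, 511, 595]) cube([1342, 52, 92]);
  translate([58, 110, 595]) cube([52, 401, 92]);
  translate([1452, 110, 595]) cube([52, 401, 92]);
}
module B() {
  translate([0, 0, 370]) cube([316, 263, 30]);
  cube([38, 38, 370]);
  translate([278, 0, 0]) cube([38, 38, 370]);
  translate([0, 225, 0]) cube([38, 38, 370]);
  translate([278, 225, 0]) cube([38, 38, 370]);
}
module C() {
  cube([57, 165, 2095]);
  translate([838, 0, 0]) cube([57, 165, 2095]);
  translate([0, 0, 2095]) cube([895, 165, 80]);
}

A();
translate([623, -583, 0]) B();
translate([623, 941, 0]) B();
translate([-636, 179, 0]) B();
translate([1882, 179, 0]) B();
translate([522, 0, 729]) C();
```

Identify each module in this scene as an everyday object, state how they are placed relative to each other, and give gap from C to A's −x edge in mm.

The door frame's min-x is at 522; the table's min-x is 0; gap = 522 mm.

A is a table. B is a stool. C is a door frame. Four stools sit around the table at the −y, +y, −x, +x sides. The door frame is on top of the table. The gap from the door frame to the table's −x edge is 522 mm.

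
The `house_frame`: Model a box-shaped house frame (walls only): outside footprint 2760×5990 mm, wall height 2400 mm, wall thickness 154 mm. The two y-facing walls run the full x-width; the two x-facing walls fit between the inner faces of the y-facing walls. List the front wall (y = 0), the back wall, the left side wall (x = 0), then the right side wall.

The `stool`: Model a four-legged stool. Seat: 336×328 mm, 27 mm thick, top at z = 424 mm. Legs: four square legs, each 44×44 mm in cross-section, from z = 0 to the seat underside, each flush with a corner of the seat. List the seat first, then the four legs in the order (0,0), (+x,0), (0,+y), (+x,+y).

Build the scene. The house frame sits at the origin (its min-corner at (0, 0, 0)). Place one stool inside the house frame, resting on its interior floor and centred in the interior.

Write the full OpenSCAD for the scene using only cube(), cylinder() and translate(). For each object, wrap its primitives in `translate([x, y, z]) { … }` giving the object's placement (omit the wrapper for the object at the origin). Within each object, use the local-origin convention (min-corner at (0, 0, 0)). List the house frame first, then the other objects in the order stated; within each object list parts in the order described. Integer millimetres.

cube([2760, 154, 2400]);
translate([0, 5836, 0]) cube([2760, 154, 2400]);
translate([0, 154, 0]) cube([154, 5682, 2400]);
translate([2606, 154, 0]) cube([154, 5682, 2400]);
translate([1212, 2831, 0]) {
  translate([0, 0, 397]) cube([336, 328, 27]);
  cube([44, 44, 397]);
  translate([292, 0, 0]) cube([44, 44, 397]);
  translate([0, 284, 0]) cube([44, 44, 397]);
  translate([292, 284, 0]) cube([44, 44, 397]);
}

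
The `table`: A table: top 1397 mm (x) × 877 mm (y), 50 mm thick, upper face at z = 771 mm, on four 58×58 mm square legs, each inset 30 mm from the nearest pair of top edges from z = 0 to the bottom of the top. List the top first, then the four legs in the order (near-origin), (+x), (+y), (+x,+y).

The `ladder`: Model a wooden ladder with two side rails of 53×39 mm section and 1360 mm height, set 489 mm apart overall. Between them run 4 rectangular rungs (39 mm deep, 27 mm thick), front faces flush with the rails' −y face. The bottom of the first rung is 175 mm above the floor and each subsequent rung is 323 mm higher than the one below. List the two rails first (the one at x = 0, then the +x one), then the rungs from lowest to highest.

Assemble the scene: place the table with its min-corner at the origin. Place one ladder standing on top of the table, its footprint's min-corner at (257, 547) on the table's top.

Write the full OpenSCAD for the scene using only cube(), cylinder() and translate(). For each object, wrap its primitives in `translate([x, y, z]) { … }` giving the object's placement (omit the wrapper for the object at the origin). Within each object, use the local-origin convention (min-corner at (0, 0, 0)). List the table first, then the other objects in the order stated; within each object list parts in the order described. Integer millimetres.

translate([0, 0, 721]) cube([1397, 877, 50]);
translate([30, 30, 0]) cube([58, 58, 721]);
translate([1309, 30, 0]) cube([58, 58, 721]);
translate([30, 789, 0]) cube([58, 58, 721]);
translate([1309, 789, 0]) cube([58, 58, 721]);
translate([257, 547, 771]) {
  cube([53, 39, 1360]);
  translate([436, 0, 0]) cube([53, 39, 1360]);
  translate([53, 0, 175]) cube([383, 39, 27]);
  translate([53, 0, 498]) cube([383, 39, 27]);
  translate([53, 0, 821]) cube([383, 39, 27]);
  translate([53, 0, 1144]) cube([383, 39, 27]);
}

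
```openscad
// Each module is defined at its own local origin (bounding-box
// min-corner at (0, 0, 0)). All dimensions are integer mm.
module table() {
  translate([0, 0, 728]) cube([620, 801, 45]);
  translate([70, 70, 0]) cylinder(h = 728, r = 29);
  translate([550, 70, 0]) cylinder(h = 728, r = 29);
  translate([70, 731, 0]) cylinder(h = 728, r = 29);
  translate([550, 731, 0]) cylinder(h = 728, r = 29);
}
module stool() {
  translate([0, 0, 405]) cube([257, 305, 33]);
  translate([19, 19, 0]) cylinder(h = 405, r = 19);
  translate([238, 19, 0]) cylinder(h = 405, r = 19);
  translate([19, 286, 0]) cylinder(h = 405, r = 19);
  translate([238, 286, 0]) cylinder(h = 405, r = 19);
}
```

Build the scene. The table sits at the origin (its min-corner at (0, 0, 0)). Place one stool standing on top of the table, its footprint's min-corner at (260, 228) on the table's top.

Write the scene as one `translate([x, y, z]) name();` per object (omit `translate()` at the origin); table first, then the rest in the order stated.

table();
translate([260, 228, 773]) stool();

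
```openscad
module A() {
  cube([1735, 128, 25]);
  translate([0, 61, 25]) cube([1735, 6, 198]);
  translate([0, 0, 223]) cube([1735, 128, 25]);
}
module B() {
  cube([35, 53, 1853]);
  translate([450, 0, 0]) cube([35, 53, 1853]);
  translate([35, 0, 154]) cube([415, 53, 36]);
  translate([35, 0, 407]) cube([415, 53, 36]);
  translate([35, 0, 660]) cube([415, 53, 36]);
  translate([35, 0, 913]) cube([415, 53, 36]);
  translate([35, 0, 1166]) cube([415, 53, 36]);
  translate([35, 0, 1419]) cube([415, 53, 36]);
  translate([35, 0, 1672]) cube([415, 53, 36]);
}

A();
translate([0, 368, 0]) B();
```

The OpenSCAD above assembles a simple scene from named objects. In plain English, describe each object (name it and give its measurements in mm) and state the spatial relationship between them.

A is an I-beam lying along x, 1735 mm long. Overall section height 248 mm. Two flanges 128 mm wide (y) and 25 mm thick, one on the floor and one at the top; a web 6 mm thick runs between them, centred on the flange width.

B is a wooden ladder with two side rails of 35×53 mm section and 1853 mm height, set 485 mm apart overall. Between them run 7 rectangular rungs (53 mm deep, 36 mm thick), front faces flush with the rails' −y face. The bottom of the first rung is 154 mm above the floor and each subsequent rung is 253 mm higher than the one below.

The ladder is on the floor beside the I-beam on its +y side.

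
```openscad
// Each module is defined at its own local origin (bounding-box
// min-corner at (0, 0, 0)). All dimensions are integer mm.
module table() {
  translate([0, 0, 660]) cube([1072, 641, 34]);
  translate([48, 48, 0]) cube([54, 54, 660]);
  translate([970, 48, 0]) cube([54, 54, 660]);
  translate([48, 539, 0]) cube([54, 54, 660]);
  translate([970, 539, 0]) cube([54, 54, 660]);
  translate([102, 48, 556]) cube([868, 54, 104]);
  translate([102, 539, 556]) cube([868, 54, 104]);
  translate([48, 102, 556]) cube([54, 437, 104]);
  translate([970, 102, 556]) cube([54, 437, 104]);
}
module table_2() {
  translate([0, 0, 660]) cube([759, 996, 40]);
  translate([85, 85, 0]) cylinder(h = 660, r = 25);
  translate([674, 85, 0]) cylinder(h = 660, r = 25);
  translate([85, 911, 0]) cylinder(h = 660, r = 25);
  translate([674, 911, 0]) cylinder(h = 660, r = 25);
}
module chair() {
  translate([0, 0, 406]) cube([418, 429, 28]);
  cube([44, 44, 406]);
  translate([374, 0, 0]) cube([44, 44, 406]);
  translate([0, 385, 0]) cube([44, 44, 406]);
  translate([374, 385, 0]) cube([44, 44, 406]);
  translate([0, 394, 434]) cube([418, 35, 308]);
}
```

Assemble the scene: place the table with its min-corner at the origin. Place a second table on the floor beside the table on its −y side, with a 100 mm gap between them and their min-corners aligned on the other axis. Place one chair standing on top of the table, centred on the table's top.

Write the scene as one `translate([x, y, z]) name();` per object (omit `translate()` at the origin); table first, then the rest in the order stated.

table();
translate([0, -1096, 0]) table_2();
translate([327, 106, 694]) chair();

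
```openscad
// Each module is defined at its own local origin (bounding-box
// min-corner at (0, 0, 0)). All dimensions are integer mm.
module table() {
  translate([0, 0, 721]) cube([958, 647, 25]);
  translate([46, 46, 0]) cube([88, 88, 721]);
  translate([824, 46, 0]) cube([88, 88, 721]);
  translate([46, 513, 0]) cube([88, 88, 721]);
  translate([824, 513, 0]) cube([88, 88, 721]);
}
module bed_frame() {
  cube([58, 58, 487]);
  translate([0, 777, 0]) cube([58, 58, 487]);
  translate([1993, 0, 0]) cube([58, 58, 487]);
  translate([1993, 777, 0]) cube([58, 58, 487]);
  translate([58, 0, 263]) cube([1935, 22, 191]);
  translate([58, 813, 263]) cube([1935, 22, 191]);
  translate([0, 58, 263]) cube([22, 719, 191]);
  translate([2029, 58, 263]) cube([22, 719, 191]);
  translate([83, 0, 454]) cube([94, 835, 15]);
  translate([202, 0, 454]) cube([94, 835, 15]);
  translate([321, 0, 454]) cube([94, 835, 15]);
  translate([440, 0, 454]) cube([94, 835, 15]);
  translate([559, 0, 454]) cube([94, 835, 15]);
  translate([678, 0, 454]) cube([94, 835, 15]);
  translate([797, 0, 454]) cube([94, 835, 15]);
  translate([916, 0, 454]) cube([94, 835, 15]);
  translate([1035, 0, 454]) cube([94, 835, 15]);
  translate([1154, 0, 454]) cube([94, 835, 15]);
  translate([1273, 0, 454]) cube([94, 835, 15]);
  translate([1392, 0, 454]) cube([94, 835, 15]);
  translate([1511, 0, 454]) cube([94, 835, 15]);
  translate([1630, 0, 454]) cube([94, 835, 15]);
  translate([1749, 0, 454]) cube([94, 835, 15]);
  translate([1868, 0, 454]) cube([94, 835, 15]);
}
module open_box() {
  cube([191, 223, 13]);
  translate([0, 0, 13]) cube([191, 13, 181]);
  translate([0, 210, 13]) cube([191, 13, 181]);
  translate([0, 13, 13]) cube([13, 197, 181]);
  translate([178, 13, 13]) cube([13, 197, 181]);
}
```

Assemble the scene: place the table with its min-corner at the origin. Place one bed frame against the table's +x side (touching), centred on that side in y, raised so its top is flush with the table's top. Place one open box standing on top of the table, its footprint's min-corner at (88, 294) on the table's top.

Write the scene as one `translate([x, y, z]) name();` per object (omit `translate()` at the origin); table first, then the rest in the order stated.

table();
translate([958, -94, 259]) bed_frame();
translate([88, 294, 746]) open_box();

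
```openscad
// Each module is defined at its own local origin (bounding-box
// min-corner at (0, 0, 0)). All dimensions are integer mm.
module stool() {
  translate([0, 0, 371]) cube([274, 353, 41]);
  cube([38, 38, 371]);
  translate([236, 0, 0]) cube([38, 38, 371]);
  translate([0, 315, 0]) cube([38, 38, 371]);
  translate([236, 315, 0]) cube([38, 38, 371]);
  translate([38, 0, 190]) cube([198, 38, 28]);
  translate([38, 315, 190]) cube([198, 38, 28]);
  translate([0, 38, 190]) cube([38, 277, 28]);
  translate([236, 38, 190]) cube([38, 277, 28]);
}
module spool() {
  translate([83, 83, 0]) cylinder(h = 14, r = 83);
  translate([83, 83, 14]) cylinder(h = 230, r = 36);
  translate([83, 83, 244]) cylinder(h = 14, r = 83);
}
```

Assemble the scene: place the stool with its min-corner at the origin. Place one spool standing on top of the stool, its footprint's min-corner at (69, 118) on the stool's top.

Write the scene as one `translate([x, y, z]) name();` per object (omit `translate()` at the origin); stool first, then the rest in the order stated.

stool();
translate([69, 118, 412]) spool();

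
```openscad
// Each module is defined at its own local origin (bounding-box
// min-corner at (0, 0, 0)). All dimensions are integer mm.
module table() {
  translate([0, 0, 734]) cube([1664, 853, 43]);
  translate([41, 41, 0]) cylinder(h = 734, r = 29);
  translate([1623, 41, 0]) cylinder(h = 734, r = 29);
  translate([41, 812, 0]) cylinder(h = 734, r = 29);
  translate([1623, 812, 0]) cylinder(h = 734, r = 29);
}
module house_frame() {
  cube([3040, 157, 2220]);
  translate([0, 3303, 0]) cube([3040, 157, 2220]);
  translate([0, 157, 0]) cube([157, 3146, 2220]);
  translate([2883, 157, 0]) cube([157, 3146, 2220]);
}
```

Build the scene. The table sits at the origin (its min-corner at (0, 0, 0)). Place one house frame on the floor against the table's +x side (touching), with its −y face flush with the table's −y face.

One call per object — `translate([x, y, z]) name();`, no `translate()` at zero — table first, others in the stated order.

table();
translate([1664, 0, 0]) house_frame();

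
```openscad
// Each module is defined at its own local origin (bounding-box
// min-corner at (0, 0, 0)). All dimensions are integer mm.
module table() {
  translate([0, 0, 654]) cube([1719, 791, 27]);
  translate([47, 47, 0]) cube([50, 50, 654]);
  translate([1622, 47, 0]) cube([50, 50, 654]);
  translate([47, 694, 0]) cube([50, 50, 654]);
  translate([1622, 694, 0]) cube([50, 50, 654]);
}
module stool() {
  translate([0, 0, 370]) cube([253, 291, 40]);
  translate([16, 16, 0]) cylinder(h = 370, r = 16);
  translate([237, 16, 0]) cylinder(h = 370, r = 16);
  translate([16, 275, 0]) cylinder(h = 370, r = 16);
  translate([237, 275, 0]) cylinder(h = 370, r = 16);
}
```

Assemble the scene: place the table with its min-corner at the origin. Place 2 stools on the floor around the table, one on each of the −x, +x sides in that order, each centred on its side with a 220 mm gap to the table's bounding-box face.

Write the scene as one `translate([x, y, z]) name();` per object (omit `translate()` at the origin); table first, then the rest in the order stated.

table();
translate([-473, 250, 0]) stool();
translate([1939, 250, 0]) stool();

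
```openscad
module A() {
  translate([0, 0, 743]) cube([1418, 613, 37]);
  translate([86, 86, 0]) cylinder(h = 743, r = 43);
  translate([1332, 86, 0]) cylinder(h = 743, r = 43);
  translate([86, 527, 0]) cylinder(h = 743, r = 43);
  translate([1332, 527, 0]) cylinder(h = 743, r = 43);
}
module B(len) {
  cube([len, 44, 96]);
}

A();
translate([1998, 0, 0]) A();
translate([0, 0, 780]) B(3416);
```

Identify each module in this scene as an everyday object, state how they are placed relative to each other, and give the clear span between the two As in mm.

Second table starts at x = 1998; first ends at x = 1418; clear span = 1998 − 1418 = 580 mm.

A is a table. B is a beam. A beam spans the tops of two tables. The clear span between the two tables is 580 mm.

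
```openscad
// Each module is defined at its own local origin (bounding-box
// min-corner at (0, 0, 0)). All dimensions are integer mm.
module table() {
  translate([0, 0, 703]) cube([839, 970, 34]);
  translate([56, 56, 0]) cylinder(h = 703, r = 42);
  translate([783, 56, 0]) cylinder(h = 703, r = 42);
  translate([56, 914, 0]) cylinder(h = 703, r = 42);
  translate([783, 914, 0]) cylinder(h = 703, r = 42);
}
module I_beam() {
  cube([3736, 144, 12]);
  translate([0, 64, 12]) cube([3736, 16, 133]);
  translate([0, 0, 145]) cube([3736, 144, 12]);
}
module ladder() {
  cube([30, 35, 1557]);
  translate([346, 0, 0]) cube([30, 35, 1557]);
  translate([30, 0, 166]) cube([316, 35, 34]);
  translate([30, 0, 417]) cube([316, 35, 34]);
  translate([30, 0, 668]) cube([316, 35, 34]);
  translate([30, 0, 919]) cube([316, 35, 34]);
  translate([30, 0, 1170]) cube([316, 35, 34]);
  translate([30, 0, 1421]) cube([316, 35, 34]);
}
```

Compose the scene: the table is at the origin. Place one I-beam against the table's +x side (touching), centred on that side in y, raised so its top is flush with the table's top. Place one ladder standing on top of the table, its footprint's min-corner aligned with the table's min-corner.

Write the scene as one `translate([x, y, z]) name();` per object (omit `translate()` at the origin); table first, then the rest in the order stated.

table();
translate([839, 413, 580]) I_beam();
translate([0, 0, 737]) ladder();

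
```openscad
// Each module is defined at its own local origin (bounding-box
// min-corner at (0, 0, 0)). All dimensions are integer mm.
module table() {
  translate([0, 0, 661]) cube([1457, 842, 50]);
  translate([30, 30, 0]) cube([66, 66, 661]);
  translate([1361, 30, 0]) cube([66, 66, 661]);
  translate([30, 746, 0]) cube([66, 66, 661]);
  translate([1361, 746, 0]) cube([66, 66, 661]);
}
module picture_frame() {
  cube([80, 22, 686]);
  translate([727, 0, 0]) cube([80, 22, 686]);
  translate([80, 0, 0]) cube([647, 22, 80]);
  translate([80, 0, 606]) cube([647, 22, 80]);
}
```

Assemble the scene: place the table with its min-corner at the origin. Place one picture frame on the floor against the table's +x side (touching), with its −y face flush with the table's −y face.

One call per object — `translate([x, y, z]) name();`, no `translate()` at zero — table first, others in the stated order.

table();
translate([1457, 0, 0]) picture_frame();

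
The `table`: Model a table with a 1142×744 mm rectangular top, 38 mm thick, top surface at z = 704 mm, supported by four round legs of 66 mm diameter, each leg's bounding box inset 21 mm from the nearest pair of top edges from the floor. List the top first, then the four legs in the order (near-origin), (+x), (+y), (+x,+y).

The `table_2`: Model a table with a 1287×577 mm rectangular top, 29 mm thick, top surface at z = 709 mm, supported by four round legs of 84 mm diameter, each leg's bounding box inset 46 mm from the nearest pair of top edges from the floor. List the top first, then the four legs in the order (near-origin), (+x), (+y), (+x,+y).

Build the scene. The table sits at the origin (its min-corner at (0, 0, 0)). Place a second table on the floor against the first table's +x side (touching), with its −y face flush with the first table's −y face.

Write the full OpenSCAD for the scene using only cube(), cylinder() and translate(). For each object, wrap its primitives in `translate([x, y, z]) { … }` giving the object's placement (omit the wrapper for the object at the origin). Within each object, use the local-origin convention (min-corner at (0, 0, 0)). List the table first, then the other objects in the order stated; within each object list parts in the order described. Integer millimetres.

translate([0, 0, 666]) cube([1142, 744, 38]);
translate([54, 54, 0]) cylinder(h = 666, r = 33);
translate([1088, 54, 0]) cylinder(h = 666, r = 33);
translate([54, 690, 0]) cylinder(h = 666, r = 33);
translate([1088, 690, 0]) cylinder(h = 666, r = 33);
translate([1142, 0, 0]) {
  translate([0, 0, 680]) cube([1287, 577, 29]);
  translate([88, 88, 0]) cylinder(h = 680, r = 42);
  translate([1199, 88, 0]) cylinder(h = 680, r = 42);
  translate([88, 489, 0]) cylinder(h = 680, r = 42);
  translate([1199, 489, 0]) cylinder(h = 680, r = 42);
}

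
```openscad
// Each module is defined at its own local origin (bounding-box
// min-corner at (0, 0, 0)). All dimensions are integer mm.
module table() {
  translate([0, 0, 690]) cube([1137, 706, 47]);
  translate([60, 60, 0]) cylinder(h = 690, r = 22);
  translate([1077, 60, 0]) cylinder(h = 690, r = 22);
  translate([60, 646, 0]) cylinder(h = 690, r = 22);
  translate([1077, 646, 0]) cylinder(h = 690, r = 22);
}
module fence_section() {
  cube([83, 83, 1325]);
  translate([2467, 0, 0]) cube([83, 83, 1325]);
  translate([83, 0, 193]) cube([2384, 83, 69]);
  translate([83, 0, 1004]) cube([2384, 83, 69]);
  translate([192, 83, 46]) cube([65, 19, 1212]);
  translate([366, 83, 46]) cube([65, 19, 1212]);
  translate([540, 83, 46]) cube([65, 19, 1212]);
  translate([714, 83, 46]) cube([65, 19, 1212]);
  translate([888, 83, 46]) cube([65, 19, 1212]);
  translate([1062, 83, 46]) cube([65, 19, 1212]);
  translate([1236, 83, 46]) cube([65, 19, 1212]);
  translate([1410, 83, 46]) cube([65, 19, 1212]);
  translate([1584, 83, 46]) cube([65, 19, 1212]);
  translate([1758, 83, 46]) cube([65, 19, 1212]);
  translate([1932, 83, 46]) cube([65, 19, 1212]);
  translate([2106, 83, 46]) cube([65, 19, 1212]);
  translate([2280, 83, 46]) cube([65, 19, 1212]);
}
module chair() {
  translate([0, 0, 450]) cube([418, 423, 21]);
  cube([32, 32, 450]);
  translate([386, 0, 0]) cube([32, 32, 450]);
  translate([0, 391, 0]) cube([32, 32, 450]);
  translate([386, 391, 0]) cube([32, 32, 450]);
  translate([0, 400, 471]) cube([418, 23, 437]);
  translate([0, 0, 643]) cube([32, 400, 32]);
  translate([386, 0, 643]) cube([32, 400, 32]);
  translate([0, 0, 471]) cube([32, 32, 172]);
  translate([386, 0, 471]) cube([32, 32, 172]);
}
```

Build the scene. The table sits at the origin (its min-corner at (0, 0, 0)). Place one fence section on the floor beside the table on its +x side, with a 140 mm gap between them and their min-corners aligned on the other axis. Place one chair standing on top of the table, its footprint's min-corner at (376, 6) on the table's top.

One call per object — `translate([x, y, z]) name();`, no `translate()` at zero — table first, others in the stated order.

table();
translate([1277, 0, 0]) fence_section();
translate([376, 6, 737]) chair();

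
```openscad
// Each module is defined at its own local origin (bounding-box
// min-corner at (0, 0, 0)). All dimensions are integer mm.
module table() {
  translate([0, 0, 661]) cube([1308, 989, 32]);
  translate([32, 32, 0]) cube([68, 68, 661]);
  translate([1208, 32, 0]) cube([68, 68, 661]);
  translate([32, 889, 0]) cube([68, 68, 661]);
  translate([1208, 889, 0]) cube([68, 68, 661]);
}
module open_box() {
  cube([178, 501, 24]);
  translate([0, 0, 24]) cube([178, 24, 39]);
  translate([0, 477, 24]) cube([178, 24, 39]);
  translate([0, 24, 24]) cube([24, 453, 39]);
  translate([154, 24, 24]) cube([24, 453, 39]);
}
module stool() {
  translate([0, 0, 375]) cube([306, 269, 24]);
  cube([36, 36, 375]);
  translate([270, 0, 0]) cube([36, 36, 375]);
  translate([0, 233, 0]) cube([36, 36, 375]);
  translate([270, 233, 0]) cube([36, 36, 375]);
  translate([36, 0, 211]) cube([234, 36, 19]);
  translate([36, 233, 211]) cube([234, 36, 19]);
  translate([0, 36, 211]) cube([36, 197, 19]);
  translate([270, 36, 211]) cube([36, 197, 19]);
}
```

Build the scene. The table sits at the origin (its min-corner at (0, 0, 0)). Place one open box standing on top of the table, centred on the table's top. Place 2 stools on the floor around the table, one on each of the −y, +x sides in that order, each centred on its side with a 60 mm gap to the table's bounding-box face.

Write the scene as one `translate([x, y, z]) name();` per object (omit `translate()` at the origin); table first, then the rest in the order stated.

table();
translate([565, 244, 693]) open_box();
translate([501, -329, 0]) stool();
translate([1368, 360, 0]) stool();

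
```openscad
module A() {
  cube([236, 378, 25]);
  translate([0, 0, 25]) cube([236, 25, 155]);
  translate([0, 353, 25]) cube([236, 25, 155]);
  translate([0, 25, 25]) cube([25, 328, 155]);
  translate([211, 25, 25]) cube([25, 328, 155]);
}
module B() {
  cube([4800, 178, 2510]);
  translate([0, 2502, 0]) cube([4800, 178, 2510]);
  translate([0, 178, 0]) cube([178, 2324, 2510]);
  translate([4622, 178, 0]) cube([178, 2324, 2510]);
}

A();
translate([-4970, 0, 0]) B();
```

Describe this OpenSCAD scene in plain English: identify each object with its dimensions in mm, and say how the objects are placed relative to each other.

A is an open-topped rectangular box: outside dimensions 236×378×180 mm, with a uniform wall and base thickness of 25 mm. The base is a full 236×378 slab on the floor; four walls sit on top of the base. The front and back walls (the −y and +y sides) span the full width; the two side walls fit between them.

B is a box-shaped house frame (walls only): outside footprint 4800×2680 mm, wall height 2510 mm, wall thickness 178 mm. The two y-facing walls run the full x-width; the two x-facing walls fit between the inner faces of the y-facing walls.

The house frame is on the floor beside the open box on its −x side.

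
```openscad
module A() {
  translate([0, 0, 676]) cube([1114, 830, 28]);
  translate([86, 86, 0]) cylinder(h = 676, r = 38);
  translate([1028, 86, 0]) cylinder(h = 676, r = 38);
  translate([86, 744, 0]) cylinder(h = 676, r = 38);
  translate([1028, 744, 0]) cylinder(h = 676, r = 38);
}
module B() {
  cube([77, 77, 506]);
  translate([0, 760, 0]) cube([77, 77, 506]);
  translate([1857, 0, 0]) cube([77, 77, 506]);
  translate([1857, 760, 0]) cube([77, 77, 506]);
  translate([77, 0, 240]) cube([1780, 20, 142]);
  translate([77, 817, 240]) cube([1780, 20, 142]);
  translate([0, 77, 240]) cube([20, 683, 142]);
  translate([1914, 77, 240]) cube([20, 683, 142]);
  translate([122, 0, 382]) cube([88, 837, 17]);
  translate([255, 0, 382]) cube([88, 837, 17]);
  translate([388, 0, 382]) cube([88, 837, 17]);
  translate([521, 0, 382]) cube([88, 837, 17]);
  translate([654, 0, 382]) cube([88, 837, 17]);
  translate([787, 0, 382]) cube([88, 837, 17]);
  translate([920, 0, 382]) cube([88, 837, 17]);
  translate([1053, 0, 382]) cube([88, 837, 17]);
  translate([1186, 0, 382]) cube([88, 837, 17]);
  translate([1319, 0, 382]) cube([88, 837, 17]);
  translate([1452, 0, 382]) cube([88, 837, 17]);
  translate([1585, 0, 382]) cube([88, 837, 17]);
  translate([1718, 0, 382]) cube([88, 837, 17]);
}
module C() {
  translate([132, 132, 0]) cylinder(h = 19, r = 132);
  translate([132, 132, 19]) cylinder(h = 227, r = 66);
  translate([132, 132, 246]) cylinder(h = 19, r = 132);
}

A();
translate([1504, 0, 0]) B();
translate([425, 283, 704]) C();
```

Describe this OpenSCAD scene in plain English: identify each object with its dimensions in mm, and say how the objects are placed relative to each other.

A is a rectangular dining table. The top is 1114×830×28 mm with its upper surface at z = 704 mm. It stands on four round legs of 76 mm diameter, each leg's bounding box inset 48 mm from the nearest pair of top edges, running from the floor to the underside of the top.

B is a bed frame 1934 mm long (x) by 837 mm wide (y). Four 77×77 mm corner posts, 506 mm tall, at the corners of the footprint. Four rails of 20 mm thickness and 142 mm height run between adjacent posts with their undersides at z = 240 mm, their outer faces flush with the outside of the frame (the two x-running rails run between the posts' inner faces; the two y-running rails run between the posts' inner faces). 13 slats, each 88 mm wide (x) and 17 mm thick, lie across the top of the two x-running rails, running the full 837 mm width of the frame in y; the slats are evenly spaced along x between the inner faces of the end posts with equal gaps (rounded down to the nearest mm) at the −x end and between each pair — any rounding remainder accumulates at the +x end.

C is a spool: two coaxial disc flanges of radius 132 mm and thickness 19 mm, joined by a core cylinder of radius 66 mm and height 227 mm. The lower flange rests on z = 0 and the three cylinders share a vertical axis.

The bed frame is on the floor beside the table on its +x side. The spool is on top of the table, centred.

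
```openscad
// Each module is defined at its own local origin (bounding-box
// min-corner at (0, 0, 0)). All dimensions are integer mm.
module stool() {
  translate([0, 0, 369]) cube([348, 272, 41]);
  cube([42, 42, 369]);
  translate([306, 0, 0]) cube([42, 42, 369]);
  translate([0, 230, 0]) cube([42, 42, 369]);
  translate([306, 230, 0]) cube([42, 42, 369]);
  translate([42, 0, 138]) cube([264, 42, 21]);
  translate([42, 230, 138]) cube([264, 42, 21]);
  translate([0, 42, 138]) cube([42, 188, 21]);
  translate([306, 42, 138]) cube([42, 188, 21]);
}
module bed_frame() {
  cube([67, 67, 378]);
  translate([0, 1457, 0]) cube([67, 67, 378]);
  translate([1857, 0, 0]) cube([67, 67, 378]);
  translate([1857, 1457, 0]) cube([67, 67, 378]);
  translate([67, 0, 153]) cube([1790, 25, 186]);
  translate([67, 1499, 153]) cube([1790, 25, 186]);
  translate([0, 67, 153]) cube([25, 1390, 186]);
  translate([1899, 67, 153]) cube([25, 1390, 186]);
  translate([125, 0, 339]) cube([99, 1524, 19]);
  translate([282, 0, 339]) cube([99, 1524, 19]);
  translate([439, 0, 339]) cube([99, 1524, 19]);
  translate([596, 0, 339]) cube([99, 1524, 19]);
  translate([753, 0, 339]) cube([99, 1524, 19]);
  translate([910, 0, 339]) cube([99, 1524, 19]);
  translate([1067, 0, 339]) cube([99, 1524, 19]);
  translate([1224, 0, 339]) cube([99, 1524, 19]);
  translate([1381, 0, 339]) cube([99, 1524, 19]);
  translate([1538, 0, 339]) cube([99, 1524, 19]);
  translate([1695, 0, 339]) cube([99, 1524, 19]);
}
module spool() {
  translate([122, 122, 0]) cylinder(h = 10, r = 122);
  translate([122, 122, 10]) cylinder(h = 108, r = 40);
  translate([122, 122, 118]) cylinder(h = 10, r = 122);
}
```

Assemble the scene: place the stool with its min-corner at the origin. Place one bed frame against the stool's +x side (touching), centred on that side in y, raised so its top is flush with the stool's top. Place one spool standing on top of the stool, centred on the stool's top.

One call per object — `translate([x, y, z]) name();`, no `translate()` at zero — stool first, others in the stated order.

stool();
translate([348, -626, 32]) bed_frame();
translate([52, 14, 410]) spool();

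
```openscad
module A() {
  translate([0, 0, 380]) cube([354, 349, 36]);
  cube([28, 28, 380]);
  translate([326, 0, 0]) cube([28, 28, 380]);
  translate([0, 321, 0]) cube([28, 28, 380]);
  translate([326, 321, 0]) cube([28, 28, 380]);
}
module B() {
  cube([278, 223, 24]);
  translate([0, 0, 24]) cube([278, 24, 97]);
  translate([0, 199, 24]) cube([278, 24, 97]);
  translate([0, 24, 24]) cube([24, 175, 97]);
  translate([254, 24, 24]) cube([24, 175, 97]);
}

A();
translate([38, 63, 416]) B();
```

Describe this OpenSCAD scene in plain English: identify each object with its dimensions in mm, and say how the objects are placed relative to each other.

A is a four-legged stool. The seat is a 354×349×36 mm slab whose top surface is at z = 416 mm; four square legs, each 28×28 mm in cross-section, run from the floor (z = 0) to the underside of the seat, each flush with a corner of the seat.

B is an open storage box with external size 278×223×121 mm and wall thickness 24 mm (the base is also 24 mm thick). The base covers the whole footprint; the four walls stand on the base, with the y-facing walls full-width and the x-facing walls fitting between their inner faces.

The open box is on top of the stool, centred.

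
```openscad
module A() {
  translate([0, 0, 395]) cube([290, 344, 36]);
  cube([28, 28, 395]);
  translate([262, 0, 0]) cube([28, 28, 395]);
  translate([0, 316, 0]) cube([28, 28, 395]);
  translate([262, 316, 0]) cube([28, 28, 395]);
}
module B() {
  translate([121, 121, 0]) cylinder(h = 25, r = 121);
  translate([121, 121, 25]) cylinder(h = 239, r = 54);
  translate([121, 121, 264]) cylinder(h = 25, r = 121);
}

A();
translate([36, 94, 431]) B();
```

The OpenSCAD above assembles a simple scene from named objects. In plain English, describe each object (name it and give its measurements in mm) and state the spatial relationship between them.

A is a four-legged stool. The seat is a 290×344×36 mm slab whose top surface is at z = 431 mm; four square legs, each 28×28 mm in cross-section, run from the floor (z = 0) to the underside of the seat, each flush with a corner of the seat.

B is a spool: two coaxial disc flanges of radius 121 mm and thickness 25 mm, joined by a core cylinder of radius 54 mm and height 239 mm. The lower flange rests on z = 0 and the three cylinders share a vertical axis.

The spool is on top of the stool.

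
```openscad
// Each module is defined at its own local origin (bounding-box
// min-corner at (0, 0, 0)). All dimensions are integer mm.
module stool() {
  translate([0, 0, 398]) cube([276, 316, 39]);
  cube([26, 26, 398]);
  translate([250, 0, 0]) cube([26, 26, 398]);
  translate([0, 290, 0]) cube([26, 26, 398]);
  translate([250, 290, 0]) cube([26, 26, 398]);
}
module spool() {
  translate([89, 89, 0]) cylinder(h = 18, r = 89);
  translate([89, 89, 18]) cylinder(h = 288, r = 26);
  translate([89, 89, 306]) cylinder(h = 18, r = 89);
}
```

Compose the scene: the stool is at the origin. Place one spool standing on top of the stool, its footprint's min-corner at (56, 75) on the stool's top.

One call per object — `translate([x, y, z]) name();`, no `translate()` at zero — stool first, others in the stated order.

stool();
translate([56, 75, 437]) spool();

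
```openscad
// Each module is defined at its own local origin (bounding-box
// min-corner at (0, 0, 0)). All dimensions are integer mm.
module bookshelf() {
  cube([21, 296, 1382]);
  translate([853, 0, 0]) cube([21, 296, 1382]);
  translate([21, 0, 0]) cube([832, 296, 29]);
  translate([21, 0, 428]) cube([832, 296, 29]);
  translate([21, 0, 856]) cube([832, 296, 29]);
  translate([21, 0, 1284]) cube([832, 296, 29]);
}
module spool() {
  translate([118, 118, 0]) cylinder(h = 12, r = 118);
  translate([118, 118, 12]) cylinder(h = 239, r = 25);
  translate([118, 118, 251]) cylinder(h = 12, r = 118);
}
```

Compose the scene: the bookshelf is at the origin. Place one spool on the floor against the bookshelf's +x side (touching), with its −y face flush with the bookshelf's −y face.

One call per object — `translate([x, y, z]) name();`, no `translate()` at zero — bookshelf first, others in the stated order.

bookshelf();
translate([874, 0, 0]) spool();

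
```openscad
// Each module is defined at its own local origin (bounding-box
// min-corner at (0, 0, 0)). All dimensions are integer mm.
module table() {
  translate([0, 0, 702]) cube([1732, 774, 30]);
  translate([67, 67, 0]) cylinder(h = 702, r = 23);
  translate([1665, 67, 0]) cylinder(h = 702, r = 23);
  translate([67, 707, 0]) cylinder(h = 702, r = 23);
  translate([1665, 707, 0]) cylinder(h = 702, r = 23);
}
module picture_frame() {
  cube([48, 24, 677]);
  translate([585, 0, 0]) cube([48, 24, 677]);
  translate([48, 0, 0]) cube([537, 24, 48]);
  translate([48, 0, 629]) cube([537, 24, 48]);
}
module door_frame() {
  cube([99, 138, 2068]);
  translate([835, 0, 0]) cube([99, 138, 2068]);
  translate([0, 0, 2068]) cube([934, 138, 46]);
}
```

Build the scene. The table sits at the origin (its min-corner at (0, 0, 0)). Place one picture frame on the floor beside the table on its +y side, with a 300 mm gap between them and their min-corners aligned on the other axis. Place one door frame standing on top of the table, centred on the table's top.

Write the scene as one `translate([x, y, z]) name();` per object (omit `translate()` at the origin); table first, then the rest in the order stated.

table();
translate([0, 1074, 0]) picture_frame();
translate([399, 318, 732]) door_frame();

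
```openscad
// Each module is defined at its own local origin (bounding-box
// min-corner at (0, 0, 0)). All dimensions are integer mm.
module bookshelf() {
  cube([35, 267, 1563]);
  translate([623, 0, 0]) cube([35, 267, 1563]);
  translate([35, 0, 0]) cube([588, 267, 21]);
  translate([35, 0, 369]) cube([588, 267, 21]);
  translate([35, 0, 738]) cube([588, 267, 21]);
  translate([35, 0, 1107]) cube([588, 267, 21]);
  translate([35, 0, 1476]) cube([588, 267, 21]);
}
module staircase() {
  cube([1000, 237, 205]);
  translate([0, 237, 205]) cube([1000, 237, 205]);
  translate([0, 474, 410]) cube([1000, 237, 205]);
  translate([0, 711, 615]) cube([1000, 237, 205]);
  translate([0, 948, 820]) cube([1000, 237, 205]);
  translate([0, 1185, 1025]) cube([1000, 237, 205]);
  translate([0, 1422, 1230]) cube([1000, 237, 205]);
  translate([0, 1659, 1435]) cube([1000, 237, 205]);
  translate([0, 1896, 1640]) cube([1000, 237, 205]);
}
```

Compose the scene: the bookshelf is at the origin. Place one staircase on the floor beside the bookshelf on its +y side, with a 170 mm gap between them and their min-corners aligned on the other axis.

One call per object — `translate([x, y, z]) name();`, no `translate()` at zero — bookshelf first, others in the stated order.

bookshelf();
translate([0, 437, 0]) staircase();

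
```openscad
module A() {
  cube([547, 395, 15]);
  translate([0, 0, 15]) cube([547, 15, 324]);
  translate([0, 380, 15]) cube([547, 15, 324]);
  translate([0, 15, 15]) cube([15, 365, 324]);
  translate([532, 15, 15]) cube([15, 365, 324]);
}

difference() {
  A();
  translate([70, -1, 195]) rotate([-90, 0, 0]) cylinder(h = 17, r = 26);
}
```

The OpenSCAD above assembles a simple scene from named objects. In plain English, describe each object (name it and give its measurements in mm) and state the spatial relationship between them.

A is an open storage box with external size 547×395×339 mm and wall thickness 15 mm (the base is also 15 mm thick). The base covers the whole footprint; the four walls stand on the base, with the y-facing walls full-width and the x-facing walls fitting between their inner faces.

The open box has a circular hole of radius 26 mm through its front wall, centred at (x = 70, z = 195).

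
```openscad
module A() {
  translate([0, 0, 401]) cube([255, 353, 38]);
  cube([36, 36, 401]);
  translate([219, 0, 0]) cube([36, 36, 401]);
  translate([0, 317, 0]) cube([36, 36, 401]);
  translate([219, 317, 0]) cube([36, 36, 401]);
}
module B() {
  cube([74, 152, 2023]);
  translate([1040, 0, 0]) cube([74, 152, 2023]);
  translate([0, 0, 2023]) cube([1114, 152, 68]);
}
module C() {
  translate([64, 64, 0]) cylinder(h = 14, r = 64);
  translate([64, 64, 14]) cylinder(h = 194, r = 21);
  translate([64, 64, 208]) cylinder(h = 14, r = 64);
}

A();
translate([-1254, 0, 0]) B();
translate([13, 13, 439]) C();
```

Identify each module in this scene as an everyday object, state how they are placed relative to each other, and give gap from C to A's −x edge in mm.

The spool's min-x is at 13; the stool's min-x is 0; gap = 13 mm.

A is a stool. B is a door frame. C is a spool. The door frame is on the floor beside the stool on its −x side. The spool is on top of the stool. The gap from the spool to the stool's −x edge is 13 mm.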